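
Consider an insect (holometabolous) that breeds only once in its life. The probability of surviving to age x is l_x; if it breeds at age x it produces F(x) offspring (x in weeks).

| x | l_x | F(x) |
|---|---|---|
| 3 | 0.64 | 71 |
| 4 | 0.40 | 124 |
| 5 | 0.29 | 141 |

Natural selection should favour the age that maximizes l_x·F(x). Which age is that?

4

Expected offspring if breeding at age x = l_x × F(x):
  age 3: 0.64 × 71 = 45.440
  age 4: 0.40 × 124 = 49.600
  age 5: 0.29 × 141 = 40.890
Maximum at age 4 (49.600).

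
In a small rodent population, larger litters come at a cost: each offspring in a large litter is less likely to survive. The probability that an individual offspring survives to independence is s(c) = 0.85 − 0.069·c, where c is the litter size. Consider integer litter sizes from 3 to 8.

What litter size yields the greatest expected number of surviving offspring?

6

Expected surviving offspring = c × s(c):
  c=3: 3 × 0.643 = 1.929
  c=4: 4 × 0.574 = 2.296
  c=5: 5 × 0.505 = 2.525
  c=6: 6 × 0.436 = 2.616
  c=7: 7 × 0.367 = 2.569
  c=8: 8 × 0.298 = 2.384
Maximum at c = 6 (2.616 surviving offspring).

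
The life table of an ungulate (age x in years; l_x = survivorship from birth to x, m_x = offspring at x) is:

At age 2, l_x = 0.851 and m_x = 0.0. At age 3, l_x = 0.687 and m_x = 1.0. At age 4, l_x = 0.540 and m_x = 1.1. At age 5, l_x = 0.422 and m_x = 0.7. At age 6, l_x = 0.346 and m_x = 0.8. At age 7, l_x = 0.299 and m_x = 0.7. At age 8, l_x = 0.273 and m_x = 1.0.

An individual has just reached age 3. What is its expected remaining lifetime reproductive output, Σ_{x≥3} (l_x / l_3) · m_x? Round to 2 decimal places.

3.40

l_3 = 0.687. Conditional survival from age 3 to x is l_x / l_3.
  x=3: (0.687/0.687) × 1.0 = 1.0000
  x=4: (0.540/0.687) × 1.1 = 0.8646
  x=5: (0.422/0.687) × 0.7 = 0.4300
  x=6: (0.346/0.687) × 0.8 = 0.4029
  x=7: (0.299/0.687) × 0.7 = 0.3047
  x=8: (0.273/0.687) × 1.0 = 0.3974
Sum = 1.0000 + 0.8646 + 0.4300 + 0.4029 + 0.3047 + 0.3974 = 3.3996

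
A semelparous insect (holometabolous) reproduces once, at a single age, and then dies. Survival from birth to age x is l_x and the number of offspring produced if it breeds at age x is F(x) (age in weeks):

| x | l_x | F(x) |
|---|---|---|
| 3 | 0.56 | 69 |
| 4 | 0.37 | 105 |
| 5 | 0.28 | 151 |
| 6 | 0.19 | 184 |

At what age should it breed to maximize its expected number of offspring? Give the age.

Expected offspring if breeding at age x = l_x × F(x):
  age 3: 0.56 × 69 = 38.640
  age 4: 0.37 × 105 = 38.850
  age 5: 0.28 × 151 = 42.280
  age 6: 0.19 × 184 = 34.960
Maximum at age 5 (42.280).

5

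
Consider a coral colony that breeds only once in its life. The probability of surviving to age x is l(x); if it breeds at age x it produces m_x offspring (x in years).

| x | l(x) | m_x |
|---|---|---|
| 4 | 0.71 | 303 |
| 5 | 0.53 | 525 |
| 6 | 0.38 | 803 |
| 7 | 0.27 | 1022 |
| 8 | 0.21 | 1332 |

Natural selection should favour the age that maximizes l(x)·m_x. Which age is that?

Expected offspring if breeding at age x = l(x) × m_x:
  age 4: 0.71 × 303 = 215.130
  age 5: 0.53 × 525 = 278.250
  age 6: 0.38 × 803 = 305.140
  age 7: 0.27 × 1022 = 275.940
  age 8: 0.21 × 1332 = 279.720
Maximum at age 6 (305.140).

6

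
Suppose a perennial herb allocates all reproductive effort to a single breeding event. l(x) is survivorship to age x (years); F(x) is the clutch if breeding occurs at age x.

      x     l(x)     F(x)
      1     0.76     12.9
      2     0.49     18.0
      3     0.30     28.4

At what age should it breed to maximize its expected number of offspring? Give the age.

Expected offspring if breeding at age x = l(x) × F(x):
  age 1: 0.76 × 12.9 = 9.804
  age 2: 0.49 × 18.0 = 8.820
  age 3: 0.30 × 28.4 = 8.520
Maximum at age 1 (9.804).

1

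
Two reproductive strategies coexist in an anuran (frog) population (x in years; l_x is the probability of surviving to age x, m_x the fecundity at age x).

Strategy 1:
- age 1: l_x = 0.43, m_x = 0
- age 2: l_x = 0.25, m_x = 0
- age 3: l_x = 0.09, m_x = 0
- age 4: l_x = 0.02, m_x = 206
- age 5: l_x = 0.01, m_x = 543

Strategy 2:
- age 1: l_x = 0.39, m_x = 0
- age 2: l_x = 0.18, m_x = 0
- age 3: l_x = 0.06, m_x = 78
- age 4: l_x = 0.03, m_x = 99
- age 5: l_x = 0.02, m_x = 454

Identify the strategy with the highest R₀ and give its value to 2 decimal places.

Strategy 1: R₀ = 0.43×0 + 0.25×0 + 0.09×0 + 0.02×206 + 0.01×543 = 9.5500
Strategy 2: R₀ = 0.39×0 + 0.18×0 + 0.06×78 + 0.03×99 + 0.02×454 = 16.7300
Highest R₀: strategy 2 with 16.7300.

16.73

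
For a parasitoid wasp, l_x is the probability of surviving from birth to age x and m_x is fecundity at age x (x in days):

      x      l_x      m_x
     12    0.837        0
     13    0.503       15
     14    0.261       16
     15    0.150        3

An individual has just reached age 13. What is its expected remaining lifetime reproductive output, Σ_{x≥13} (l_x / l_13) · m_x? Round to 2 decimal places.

l_13 = 0.503. Conditional survival from age 13 to x is l_x / l_13.
  x=13: (0.503/0.503) × 15 = 15.0000
  x=14: (0.261/0.503) × 16 = 8.3022
  x=15: (0.150/0.503) × 3 = 0.8946
Sum = 15.0000 + 8.3022 + 0.8946 = 24.1968

24.20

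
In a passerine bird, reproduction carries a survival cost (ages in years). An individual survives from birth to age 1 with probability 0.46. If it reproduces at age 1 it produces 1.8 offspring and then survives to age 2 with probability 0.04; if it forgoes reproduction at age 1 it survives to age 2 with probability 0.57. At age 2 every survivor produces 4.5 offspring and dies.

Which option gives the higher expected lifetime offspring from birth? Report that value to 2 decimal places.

breed at age 1: R₀ = 0.46 × (1.8 + 0.04 × 4.5) = 0.46 × 1.9800 = 0.9108
delay to age 2: R₀ = 0.46 × (0.57 × 4.5) = 0.46 × 2.5650 = 1.1799
Higher: delay to age 2 (1.1799).

1.18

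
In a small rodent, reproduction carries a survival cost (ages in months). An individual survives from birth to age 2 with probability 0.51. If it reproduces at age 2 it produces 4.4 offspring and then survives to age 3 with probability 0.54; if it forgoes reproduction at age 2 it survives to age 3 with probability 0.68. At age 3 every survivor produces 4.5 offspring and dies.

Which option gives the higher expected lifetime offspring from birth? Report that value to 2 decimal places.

3.48

breed at age 2: R₀ = 0.51 × (4.4 + 0.54 × 4.5) = 0.51 × 6.8300 = 3.4833
delay to age 3: R₀ = 0.51 × (0.68 × 4.5) = 0.51 × 3.0600 = 1.5606
Higher: breed at age 2 (3.4833).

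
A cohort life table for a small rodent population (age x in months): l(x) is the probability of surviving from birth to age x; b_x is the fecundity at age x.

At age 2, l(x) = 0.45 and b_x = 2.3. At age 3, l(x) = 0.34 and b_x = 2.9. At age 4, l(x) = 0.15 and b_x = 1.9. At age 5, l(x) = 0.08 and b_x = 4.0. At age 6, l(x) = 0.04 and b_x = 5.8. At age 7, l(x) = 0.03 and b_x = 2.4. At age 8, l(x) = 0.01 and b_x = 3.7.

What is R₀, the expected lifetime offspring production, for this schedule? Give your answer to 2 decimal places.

2.97

R₀ = Σ l(x) b_x:
  age 2: 0.45 × 2.3 = 1.0350
  age 3: 0.34 × 2.9 = 0.9860
  age 4: 0.15 × 1.9 = 0.2850
  age 5: 0.08 × 4.0 = 0.3200
  age 6: 0.04 × 5.8 = 0.2320
  age 7: 0.03 × 2.4 = 0.0720
  age 8: 0.01 × 3.7 = 0.0370
R₀ = 1.0350 + 0.9860 + 0.2850 + 0.3200 + 0.2320 + 0.0720 + 0.0370 = 2.9670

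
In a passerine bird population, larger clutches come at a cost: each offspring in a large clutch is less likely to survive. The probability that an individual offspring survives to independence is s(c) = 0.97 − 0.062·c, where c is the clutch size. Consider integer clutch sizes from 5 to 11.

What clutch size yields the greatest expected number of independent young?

Expected independent young = c × s(c):
  c=5: 5 × 0.660 = 3.300
  c=6: 6 × 0.598 = 3.588
  c=7: 7 × 0.536 = 3.752
  c=8: 8 × 0.474 = 3.792
  c=9: 9 × 0.412 = 3.708
  c=10: 10 × 0.350 = 3.500
  c=11: 11 × 0.288 = 3.168
Maximum at c = 8 (3.792 independent young).

8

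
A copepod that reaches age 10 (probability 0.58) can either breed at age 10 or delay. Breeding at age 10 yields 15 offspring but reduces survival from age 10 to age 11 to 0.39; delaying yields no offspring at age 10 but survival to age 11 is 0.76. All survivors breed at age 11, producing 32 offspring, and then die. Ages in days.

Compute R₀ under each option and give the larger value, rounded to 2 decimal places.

15.94

breed at age 10: R₀ = 0.58 × (15 + 0.39 × 32) = 0.58 × 27.4800 = 15.9384
delay to age 11: R₀ = 0.58 × (0.76 × 32) = 0.58 × 24.3200 = 14.1056
Higher: breed at age 10 (15.9384).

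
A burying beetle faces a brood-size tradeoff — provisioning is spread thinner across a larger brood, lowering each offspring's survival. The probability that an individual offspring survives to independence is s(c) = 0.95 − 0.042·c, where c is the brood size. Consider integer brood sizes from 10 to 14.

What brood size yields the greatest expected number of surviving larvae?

Expected surviving larvae = c × s(c):
  c=10: 10 × 0.530 = 5.300
  c=11: 11 × 0.488 = 5.368
  c=12: 12 × 0.446 = 5.352
  c=13: 13 × 0.404 = 5.252
  c=14: 14 × 0.362 = 5.068
Maximum at c = 11 (5.368 surviving larvae).

11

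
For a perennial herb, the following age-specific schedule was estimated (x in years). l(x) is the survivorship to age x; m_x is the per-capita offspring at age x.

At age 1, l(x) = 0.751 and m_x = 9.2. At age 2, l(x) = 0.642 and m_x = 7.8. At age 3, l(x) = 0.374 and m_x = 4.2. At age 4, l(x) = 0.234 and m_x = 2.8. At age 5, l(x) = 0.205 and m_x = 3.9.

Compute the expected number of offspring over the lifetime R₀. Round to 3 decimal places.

14.942

R₀ = Σ l(x) m_x:
  age 1: 0.751 × 9.2 = 6.9092
  age 2: 0.642 × 7.8 = 5.0076
  age 3: 0.374 × 4.2 = 1.5708
  age 4: 0.234 × 2.8 = 0.6552
  age 5: 0.205 × 3.9 = 0.7995
R₀ = 6.9092 + 5.0076 + 1.5708 + 0.6552 + 0.7995 = 14.9423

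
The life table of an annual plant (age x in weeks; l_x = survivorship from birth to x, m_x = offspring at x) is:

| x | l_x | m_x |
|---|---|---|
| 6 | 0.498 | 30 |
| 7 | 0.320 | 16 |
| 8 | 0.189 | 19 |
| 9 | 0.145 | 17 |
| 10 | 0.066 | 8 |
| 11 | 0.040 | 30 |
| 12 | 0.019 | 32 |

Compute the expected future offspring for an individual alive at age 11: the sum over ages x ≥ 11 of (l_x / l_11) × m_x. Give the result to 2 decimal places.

l_11 = 0.040. Conditional survival from age 11 to x is l_x / l_11.
  x=11: (0.040/0.040) × 30 = 30.0000
  x=12: (0.019/0.040) × 32 = 15.2000
Sum = 30.0000 + 15.2000 = 45.2000

45.20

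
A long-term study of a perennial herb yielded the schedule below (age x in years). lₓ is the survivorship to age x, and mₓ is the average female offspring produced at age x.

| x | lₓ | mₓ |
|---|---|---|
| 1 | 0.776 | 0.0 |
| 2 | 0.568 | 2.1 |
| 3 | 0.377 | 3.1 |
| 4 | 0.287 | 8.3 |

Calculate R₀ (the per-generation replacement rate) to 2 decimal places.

4.74

R₀ = Σ lₓ mₓ:
  age 1: 0.776 × 0.0 = 0.0000
  age 2: 0.568 × 2.1 = 1.1928
  age 3: 0.377 × 3.1 = 1.1687
  age 4: 0.287 × 8.3 = 2.3821
R₀ = 0.0000 + 1.1928 + 1.1687 + 2.3821 = 4.7436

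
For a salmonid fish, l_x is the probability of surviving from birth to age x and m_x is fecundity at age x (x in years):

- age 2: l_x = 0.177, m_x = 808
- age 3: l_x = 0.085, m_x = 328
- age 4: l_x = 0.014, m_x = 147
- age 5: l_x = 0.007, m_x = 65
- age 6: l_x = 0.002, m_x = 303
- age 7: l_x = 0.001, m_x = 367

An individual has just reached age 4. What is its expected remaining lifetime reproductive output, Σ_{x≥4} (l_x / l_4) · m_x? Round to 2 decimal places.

249.00

l_4 = 0.014. Conditional survival from age 4 to x is l_x / l_4.
  x=4: (0.014/0.014) × 147 = 147.0000
  x=5: (0.007/0.014) × 65 = 32.5000
  x=6: (0.002/0.014) × 303 = 43.2857
  x=7: (0.001/0.014) × 367 = 26.2143
Sum = 147.0000 + 32.5000 + 43.2857 + 26.2143 = 249.0000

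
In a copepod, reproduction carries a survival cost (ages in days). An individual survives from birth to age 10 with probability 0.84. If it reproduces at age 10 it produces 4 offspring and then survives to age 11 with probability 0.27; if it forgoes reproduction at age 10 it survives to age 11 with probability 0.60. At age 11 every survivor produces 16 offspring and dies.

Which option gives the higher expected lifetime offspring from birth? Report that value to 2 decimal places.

breed at age 10: R₀ = 0.84 × (4 + 0.27 × 16) = 0.84 × 8.3200 = 6.9888
delay to age 11: R₀ = 0.84 × (0.60 × 16) = 0.84 × 9.6000 = 8.0640
Higher: delay to age 11 (8.0640).

8.06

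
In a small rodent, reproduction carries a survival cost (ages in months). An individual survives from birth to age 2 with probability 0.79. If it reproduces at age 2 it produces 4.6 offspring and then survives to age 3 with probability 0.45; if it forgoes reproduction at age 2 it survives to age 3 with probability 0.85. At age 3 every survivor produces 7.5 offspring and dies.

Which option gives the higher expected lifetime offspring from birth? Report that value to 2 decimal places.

6.30

breed at age 2: R₀ = 0.79 × (4.6 + 0.45 × 7.5) = 0.79 × 7.9750 = 6.3003
delay to age 3: R₀ = 0.79 × (0.85 × 7.5) = 0.79 × 6.3750 = 5.0362
Higher: breed at age 2 (6.3003).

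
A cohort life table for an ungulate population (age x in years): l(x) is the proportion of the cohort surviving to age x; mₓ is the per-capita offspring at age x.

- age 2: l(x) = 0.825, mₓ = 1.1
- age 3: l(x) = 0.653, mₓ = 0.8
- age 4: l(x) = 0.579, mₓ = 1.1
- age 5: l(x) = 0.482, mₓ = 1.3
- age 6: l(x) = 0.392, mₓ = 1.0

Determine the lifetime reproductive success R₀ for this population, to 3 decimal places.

3.085

R₀ = Σ l(x) mₓ:
  age 2: 0.825 × 1.1 = 0.9075
  age 3: 0.653 × 0.8 = 0.5224
  age 4: 0.579 × 1.1 = 0.6369
  age 5: 0.482 × 1.3 = 0.6266
  age 6: 0.392 × 1.0 = 0.3920
R₀ = 0.9075 + 0.5224 + 0.6369 + 0.6266 + 0.3920 = 3.0854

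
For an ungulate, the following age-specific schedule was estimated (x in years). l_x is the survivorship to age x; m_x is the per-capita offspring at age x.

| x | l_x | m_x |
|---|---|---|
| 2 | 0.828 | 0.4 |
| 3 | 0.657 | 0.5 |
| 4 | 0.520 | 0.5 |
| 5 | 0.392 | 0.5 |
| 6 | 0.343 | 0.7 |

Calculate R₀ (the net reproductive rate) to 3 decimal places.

R₀ = Σ l_x m_x:
  age 2: 0.828 × 0.4 = 0.3312
  age 3: 0.657 × 0.5 = 0.3285
  age 4: 0.520 × 0.5 = 0.2600
  age 5: 0.392 × 0.5 = 0.1960
  age 6: 0.343 × 0.7 = 0.2401
R₀ = 0.3312 + 0.3285 + 0.2600 + 0.1960 + 0.2401 = 1.3558

1.356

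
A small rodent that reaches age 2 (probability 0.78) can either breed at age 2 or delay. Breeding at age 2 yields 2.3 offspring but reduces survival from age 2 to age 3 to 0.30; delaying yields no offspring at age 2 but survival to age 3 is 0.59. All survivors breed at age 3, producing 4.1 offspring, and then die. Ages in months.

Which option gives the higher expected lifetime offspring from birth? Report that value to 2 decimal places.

breed at age 2: R₀ = 0.78 × (2.3 + 0.30 × 4.1) = 0.78 × 3.5300 = 2.7534
delay to age 3: R₀ = 0.78 × (0.59 × 4.1) = 0.78 × 2.4190 = 1.8868
Higher: breed at age 2 (2.7534).

2.75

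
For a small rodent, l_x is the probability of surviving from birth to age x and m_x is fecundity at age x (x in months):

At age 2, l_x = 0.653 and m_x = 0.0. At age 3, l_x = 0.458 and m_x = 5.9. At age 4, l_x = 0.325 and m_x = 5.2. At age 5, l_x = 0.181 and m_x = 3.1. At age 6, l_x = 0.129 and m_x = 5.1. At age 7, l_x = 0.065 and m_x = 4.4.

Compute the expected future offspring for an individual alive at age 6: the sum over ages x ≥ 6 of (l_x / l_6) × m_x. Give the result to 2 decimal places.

l_6 = 0.129. Conditional survival from age 6 to x is l_x / l_6.
  x=6: (0.129/0.129) × 5.1 = 5.1000
  x=7: (0.065/0.129) × 4.4 = 2.2171
Sum = 5.1000 + 2.2171 = 7.3171

7.32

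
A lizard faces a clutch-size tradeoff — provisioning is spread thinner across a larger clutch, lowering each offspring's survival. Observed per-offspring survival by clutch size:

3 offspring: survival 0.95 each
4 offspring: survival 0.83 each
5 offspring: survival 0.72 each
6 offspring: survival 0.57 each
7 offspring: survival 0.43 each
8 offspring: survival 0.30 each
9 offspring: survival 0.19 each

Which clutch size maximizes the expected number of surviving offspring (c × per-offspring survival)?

Expected surviving offspring = c × s(c):
  c=3: 3 × 0.95 = 2.850
  c=4: 4 × 0.83 = 3.320
  c=5: 5 × 0.72 = 3.600
  c=6: 6 × 0.57 = 3.420
  c=7: 7 × 0.43 = 3.010
  c=8: 8 × 0.30 = 2.400
  c=9: 9 × 0.19 = 1.710
Maximum at c = 5 (3.600 surviving offspring).

5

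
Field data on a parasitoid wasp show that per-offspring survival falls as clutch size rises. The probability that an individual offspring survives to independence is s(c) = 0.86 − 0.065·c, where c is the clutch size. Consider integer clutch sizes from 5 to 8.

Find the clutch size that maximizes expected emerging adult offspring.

Expected emerging adult offspring = c × s(c):
  c=5: 5 × 0.535 = 2.675
  c=6: 6 × 0.470 = 2.820
  c=7: 7 × 0.405 = 2.835
  c=8: 8 × 0.340 = 2.720
Maximum at c = 7 (2.835 emerging adult offspring).

7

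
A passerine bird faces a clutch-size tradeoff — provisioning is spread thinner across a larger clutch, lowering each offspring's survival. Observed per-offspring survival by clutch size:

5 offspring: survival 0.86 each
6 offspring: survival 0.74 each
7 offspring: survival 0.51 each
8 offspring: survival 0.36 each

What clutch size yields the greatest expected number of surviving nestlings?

Expected surviving nestlings = c × s(c):
  c=5: 5 × 0.86 = 4.300
  c=6: 6 × 0.74 = 4.440
  c=7: 7 × 0.51 = 3.570
  c=8: 8 × 0.36 = 2.880
Maximum at c = 6 (4.440 surviving nestlings).

6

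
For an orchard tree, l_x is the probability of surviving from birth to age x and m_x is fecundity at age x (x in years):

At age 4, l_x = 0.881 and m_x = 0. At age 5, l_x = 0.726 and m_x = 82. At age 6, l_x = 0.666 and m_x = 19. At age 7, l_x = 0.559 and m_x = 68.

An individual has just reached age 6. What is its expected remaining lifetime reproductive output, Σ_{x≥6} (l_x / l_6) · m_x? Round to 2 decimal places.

76.08

l_6 = 0.666. Conditional survival from age 6 to x is l_x / l_6.
  x=6: (0.666/0.666) × 19 = 19.0000
  x=7: (0.559/0.666) × 68 = 57.0751
Sum = 19.0000 + 57.0751 = 76.0751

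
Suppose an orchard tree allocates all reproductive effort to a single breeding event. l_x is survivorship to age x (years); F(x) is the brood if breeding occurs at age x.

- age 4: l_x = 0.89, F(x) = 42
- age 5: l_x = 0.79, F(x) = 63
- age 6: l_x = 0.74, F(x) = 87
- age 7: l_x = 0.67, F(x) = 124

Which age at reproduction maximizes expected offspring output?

Expected offspring if breeding at age x = l_x × F(x):
  age 4: 0.89 × 42 = 37.380
  age 5: 0.79 × 63 = 49.770
  age 6: 0.74 × 87 = 64.380
  age 7: 0.67 × 124 = 83.080
Maximum at age 7 (83.080).

7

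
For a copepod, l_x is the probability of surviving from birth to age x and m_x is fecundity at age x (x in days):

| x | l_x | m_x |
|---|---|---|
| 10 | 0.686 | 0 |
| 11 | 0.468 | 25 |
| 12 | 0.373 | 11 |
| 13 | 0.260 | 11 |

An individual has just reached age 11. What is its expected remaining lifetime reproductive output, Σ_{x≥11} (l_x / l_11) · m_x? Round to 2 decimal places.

l_11 = 0.468. Conditional survival from age 11 to x is l_x / l_11.
  x=11: (0.468/0.468) × 25 = 25.0000
  x=12: (0.373/0.468) × 11 = 8.7671
  x=13: (0.260/0.468) × 11 = 6.1111
Sum = 25.0000 + 8.7671 + 6.1111 = 39.8782

39.88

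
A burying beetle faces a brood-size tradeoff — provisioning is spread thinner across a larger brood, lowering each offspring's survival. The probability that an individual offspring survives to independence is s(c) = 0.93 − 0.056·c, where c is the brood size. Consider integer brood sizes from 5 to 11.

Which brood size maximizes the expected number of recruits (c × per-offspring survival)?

Expected recruits = c × s(c):
  c=5: 5 × 0.650 = 3.250
  c=6: 6 × 0.594 = 3.564
  c=7: 7 × 0.538 = 3.766
  c=8: 8 × 0.482 = 3.856
  c=9: 9 × 0.426 = 3.834
  c=10: 10 × 0.370 = 3.700
  c=11: 11 × 0.314 = 3.454
Maximum at c = 8 (3.856 recruits).

8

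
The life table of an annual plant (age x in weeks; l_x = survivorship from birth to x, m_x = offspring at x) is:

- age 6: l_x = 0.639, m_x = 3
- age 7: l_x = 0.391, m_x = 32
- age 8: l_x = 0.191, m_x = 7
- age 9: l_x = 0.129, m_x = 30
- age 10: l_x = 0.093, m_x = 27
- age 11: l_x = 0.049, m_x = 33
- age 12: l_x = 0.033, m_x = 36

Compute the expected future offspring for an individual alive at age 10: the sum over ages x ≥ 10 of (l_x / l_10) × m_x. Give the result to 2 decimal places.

57.16

l_10 = 0.093. Conditional survival from age 10 to x is l_x / l_10.
  x=10: (0.093/0.093) × 27 = 27.0000
  x=11: (0.049/0.093) × 33 = 17.3871
  x=12: (0.033/0.093) × 36 = 12.7742
Sum = 27.0000 + 17.3871 + 12.7742 = 57.1613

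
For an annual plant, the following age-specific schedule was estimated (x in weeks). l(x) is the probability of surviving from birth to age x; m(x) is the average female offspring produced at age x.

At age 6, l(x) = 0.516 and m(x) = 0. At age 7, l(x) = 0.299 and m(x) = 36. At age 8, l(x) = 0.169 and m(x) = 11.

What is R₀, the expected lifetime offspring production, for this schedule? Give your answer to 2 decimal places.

12.62

R₀ = Σ l(x) m(x):
  age 6: 0.516 × 0 = 0.0000
  age 7: 0.299 × 36 = 10.7640
  age 8: 0.169 × 11 = 1.8590
R₀ = 0.0000 + 10.7640 + 1.8590 = 12.6230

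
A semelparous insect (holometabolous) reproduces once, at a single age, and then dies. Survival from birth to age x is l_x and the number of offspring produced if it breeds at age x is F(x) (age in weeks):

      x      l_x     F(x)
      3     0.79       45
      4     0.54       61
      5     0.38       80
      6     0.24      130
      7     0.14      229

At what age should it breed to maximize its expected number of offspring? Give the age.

3

Expected offspring if breeding at age x = l_x × F(x):
  age 3: 0.79 × 45 = 35.550
  age 4: 0.54 × 61 = 32.940
  age 5: 0.38 × 80 = 30.400
  age 6: 0.24 × 130 = 31.200
  age 7: 0.14 × 229 = 32.060
Maximum at age 3 (35.550).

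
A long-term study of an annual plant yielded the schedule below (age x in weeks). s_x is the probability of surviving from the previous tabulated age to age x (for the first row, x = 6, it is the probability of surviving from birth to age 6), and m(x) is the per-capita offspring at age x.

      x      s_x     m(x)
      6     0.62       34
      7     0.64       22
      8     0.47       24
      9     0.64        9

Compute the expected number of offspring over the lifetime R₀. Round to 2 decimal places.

Survivorship from birth: l_x = s_6·s_7·…·s_x.
  l_6 = 0.62000
  l_7 = 0.39680
  l_8 = 0.18650
  l_9 = 0.11936
R₀ = Σ l_x m(x):
  age 6: 0.62000 × 34 = 21.0800
  age 7: 0.39680 × 22 = 8.7296
  age 8: 0.18650 × 24 = 4.4760
  age 9: 0.11936 × 9 = 1.0742
R₀ = 21.0800 + 8.7296 + 4.4760 + 1.0742 = 35.3598

35.36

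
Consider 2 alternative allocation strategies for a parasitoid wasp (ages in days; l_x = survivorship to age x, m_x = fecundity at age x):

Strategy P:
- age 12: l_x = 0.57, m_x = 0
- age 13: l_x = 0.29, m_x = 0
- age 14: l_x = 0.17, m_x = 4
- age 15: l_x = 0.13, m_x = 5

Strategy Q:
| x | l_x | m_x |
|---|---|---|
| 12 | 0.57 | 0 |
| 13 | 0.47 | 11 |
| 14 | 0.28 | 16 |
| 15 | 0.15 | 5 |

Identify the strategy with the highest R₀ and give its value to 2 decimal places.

Strategy P: R₀ = 0.57×0 + 0.29×0 + 0.17×4 + 0.13×5 = 1.3300
Strategy Q: R₀ = 0.57×0 + 0.47×11 + 0.28×16 + 0.15×5 = 10.4000
Highest R₀: strategy Q with 10.4000.

10.40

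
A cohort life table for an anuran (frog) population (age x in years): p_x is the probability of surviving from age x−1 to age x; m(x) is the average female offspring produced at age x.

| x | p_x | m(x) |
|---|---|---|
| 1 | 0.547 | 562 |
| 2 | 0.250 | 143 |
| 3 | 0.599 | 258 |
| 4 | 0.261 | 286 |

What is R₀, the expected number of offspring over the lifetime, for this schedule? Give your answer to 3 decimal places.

Survivorship from birth: l_x = p_1·p_2·…·p_x.
  l_1 = 0.54700
  l_2 = 0.13675
  l_3 = 0.08191
  l_4 = 0.02138
R₀ = Σ l_x m(x):
  age 1: 0.54700 × 562 = 307.4140
  age 2: 0.13675 × 143 = 19.5553
  age 3: 0.08191 × 258 = 21.1328
  age 4: 0.02138 × 286 = 6.1147
R₀ = 307.4140 + 19.5553 + 21.1328 + 6.1147 = 354.2167

354.217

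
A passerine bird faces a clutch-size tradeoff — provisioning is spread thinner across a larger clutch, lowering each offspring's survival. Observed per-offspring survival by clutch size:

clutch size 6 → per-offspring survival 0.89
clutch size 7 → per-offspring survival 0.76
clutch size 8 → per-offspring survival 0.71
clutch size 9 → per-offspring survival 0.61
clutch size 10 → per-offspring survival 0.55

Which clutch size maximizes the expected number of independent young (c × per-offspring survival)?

8

Expected independent young = c × s(c):
  c=6: 6 × 0.89 = 5.340
  c=7: 7 × 0.76 = 5.320
  c=8: 8 × 0.71 = 5.680
  c=9: 9 × 0.61 = 5.490
  c=10: 10 × 0.55 = 5.500
Maximum at c = 8 (5.680 independent young).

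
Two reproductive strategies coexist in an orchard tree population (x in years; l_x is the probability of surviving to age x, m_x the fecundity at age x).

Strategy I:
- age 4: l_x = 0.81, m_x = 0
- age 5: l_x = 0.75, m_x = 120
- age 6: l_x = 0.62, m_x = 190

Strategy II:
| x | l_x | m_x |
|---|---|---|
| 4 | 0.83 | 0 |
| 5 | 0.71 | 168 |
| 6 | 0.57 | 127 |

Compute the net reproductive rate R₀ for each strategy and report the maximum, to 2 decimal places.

207.80

Strategy I: R₀ = 0.81×0 + 0.75×120 + 0.62×190 = 207.8000
Strategy II: R₀ = 0.83×0 + 0.71×168 + 0.57×127 = 191.6700
Highest R₀: strategy I with 207.8000.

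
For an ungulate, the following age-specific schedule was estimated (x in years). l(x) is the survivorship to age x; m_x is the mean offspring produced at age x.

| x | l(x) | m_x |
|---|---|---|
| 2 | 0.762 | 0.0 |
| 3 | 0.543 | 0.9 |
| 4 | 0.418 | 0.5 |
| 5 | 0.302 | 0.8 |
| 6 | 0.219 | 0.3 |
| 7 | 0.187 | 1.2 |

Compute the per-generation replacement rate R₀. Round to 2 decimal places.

R₀ = Σ l(x) m_x:
  age 2: 0.762 × 0.0 = 0.0000
  age 3: 0.543 × 0.9 = 0.4887
  age 4: 0.418 × 0.5 = 0.2090
  age 5: 0.302 × 0.8 = 0.2416
  age 6: 0.219 × 0.3 = 0.0657
  age 7: 0.187 × 1.2 = 0.2244
R₀ = 0.0000 + 0.4887 + 0.2090 + 0.2416 + 0.0657 + 0.2244 = 1.2294

1.23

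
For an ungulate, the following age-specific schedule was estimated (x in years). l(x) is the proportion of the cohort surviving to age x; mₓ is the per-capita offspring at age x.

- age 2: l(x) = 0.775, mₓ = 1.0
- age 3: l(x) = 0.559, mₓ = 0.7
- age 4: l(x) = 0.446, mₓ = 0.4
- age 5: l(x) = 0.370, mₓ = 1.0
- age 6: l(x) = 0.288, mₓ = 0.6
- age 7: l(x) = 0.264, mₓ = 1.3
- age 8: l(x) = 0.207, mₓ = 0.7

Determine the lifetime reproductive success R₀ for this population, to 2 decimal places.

R₀ = Σ l(x) mₓ:
  age 2: 0.775 × 1.0 = 0.7750
  age 3: 0.559 × 0.7 = 0.3913
  age 4: 0.446 × 0.4 = 0.1784
  age 5: 0.370 × 1.0 = 0.3700
  age 6: 0.288 × 0.6 = 0.1728
  age 7: 0.264 × 1.3 = 0.3432
  age 8: 0.207 × 0.7 = 0.1449
R₀ = 0.7750 + 0.3913 + 0.1784 + 0.3700 + 0.1728 + 0.3432 + 0.1449 = 2.3756

2.38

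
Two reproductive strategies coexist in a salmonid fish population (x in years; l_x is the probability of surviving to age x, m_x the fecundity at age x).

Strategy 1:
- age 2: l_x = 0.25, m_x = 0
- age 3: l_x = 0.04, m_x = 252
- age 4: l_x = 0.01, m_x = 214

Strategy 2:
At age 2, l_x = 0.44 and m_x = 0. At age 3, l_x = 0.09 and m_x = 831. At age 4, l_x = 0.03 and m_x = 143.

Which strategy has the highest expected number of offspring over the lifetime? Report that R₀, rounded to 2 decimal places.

79.08

Strategy 1: R₀ = 0.25×0 + 0.04×252 + 0.01×214 = 12.2200
Strategy 2: R₀ = 0.44×0 + 0.09×831 + 0.03×143 = 79.0800
Highest R₀: strategy 2 with 79.0800.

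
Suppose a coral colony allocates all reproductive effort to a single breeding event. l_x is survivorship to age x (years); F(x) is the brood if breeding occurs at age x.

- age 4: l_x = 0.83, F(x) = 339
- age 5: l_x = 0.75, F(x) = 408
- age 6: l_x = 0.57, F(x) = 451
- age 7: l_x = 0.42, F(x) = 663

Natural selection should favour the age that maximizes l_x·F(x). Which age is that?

5

Expected offspring if breeding at age x = l_x × F(x):
  age 4: 0.83 × 339 = 281.370
  age 5: 0.75 × 408 = 306.000
  age 6: 0.57 × 451 = 257.070
  age 7: 0.42 × 663 = 278.460
Maximum at age 5 (306.000).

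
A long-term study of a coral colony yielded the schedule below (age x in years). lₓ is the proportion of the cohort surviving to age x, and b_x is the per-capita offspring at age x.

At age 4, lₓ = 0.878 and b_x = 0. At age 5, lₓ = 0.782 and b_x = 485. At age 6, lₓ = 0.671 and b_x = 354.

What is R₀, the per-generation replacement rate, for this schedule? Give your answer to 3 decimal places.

R₀ = Σ lₓ b_x:
  age 4: 0.878 × 0 = 0.0000
  age 5: 0.782 × 485 = 379.2700
  age 6: 0.671 × 354 = 237.5340
R₀ = 0.0000 + 379.2700 + 237.5340 = 616.8040

616.804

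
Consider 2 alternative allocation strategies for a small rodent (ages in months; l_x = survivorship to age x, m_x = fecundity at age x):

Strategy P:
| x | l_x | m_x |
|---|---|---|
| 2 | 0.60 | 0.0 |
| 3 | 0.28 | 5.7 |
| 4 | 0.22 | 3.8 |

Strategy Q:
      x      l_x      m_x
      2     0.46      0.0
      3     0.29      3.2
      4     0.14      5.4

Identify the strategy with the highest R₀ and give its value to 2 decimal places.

2.43

Strategy P: R₀ = 0.60×0.0 + 0.28×5.7 + 0.22×3.8 = 2.4320
Strategy Q: R₀ = 0.46×0.0 + 0.29×3.2 + 0.14×5.4 = 1.6840
Highest R₀: strategy P with 2.4320.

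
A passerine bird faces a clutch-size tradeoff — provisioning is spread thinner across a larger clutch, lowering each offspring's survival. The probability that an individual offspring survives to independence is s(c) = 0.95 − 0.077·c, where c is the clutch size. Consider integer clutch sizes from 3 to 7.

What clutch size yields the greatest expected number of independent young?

Expected independent young = c × s(c):
  c=3: 3 × 0.719 = 2.157
  c=4: 4 × 0.642 = 2.568
  c=5: 5 × 0.565 = 2.825
  c=6: 6 × 0.488 = 2.928
  c=7: 7 × 0.411 = 2.877
Maximum at c = 6 (2.928 independent young).

6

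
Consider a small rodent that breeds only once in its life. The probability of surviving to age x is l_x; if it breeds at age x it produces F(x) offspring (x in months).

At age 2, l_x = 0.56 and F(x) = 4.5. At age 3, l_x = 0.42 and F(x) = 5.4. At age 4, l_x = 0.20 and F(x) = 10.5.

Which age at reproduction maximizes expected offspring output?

2

Expected offspring if breeding at age x = l_x × F(x):
  age 2: 0.56 × 4.5 = 2.520
  age 3: 0.42 × 5.4 = 2.268
  age 4: 0.20 × 10.5 = 2.100
Maximum at age 2 (2.520).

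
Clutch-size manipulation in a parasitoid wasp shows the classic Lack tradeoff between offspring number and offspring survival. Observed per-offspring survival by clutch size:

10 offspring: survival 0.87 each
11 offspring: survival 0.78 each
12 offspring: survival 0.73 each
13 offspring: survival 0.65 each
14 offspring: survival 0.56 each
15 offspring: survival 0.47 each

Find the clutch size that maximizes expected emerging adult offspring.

12

Expected emerging adult offspring = c × s(c):
  c=10: 10 × 0.87 = 8.700
  c=11: 11 × 0.78 = 8.580
  c=12: 12 × 0.73 = 8.760
  c=13: 13 × 0.65 = 8.450
  c=14: 14 × 0.56 = 7.840
  c=15: 15 × 0.47 = 7.050
Maximum at c = 12 (8.760 emerging adult offspring).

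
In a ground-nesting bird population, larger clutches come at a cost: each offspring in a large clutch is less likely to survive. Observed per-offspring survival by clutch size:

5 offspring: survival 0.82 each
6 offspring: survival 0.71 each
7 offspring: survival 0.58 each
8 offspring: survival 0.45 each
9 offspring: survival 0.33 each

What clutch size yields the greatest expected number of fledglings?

Expected fledglings = c × s(c):
  c=5: 5 × 0.82 = 4.100
  c=6: 6 × 0.71 = 4.260
  c=7: 7 × 0.58 = 4.060
  c=8: 8 × 0.45 = 3.600
  c=9: 9 × 0.33 = 2.970
Maximum at c = 6 (4.260 fledglings).

6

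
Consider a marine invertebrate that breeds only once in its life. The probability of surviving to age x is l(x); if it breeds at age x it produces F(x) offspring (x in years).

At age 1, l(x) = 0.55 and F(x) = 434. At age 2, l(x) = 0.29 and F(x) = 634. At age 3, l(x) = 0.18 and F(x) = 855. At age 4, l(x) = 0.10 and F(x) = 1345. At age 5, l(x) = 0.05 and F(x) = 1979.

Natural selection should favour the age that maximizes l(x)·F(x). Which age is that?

Expected offspring if breeding at age x = l(x) × F(x):
  age 1: 0.55 × 434 = 238.700
  age 2: 0.29 × 634 = 183.860
  age 3: 0.18 × 855 = 153.900
  age 4: 0.10 × 1345 = 134.500
  age 5: 0.05 × 1979 = 98.950
Maximum at age 1 (238.700).

1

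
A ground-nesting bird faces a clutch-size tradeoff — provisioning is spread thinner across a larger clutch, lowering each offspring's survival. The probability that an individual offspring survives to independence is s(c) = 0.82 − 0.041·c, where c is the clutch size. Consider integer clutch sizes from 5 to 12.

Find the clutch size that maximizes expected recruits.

Expected recruits = c × s(c):
  c=5: 5 × 0.615 = 3.075
  c=6: 6 × 0.574 = 3.444
  c=7: 7 × 0.533 = 3.731
  c=8: 8 × 0.492 = 3.936
  c=9: 9 × 0.451 = 4.059
  c=10: 10 × 0.410 = 4.100
  c=11: 11 × 0.369 = 4.059
  c=12: 12 × 0.328 = 3.936
Maximum at c = 10 (4.100 recruits).

10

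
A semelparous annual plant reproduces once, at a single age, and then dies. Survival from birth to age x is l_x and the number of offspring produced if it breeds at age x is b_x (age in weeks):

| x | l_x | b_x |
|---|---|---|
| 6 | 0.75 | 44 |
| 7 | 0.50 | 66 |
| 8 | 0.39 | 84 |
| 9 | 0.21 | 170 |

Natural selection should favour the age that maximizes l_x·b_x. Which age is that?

Expected offspring if breeding at age x = l_x × b_x:
  age 6: 0.75 × 44 = 33.000
  age 7: 0.50 × 66 = 33.000
  age 8: 0.39 × 84 = 32.760
  age 9: 0.21 × 170 = 35.700
Maximum at age 9 (35.700).

9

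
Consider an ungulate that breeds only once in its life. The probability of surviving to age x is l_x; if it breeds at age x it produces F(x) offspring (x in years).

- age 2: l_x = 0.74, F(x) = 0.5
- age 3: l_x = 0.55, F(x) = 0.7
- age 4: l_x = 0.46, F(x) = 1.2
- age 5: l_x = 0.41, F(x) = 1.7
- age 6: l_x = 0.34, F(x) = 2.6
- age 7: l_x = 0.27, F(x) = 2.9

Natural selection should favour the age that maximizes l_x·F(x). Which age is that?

Expected offspring if breeding at age x = l_x × F(x):
  age 2: 0.74 × 0.5 = 0.370
  age 3: 0.55 × 0.7 = 0.385
  age 4: 0.46 × 1.2 = 0.552
  age 5: 0.41 × 1.7 = 0.697
  age 6: 0.34 × 2.6 = 0.884
  age 7: 0.27 × 2.9 = 0.783
Maximum at age 6 (0.884).

6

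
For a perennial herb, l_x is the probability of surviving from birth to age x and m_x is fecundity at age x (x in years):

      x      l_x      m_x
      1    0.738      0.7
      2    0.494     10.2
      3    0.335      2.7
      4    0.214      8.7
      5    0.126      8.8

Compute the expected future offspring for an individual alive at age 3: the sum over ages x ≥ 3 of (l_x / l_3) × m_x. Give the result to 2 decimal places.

l_3 = 0.335. Conditional survival from age 3 to x is l_x / l_3.
  x=3: (0.335/0.335) × 2.7 = 2.7000
  x=4: (0.214/0.335) × 8.7 = 5.5576
  x=5: (0.126/0.335) × 8.8 = 3.3099
Sum = 2.7000 + 5.5576 + 3.3099 = 11.5675

11.57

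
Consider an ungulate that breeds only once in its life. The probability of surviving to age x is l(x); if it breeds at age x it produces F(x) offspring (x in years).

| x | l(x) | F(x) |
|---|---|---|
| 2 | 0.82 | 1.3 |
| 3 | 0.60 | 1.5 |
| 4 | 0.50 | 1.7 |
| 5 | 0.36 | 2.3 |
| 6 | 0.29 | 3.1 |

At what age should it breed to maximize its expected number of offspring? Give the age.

Expected offspring if breeding at age x = l(x) × F(x):
  age 2: 0.82 × 1.3 = 1.066
  age 3: 0.60 × 1.5 = 0.900
  age 4: 0.50 × 1.7 = 0.850
  age 5: 0.36 × 2.3 = 0.828
  age 6: 0.29 × 3.1 = 0.899
Maximum at age 2 (1.066).

2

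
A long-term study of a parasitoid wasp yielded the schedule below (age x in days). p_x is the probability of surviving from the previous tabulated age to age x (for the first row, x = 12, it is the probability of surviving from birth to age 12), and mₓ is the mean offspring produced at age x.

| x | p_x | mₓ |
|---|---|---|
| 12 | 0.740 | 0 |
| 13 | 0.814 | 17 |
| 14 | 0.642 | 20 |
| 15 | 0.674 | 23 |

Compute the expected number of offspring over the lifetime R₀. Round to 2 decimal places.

23.97

Survivorship from birth: l_x = p_12·p_13·…·p_x.
  l_12 = 0.74000
  l_13 = 0.60236
  l_14 = 0.38672
  l_15 = 0.26065
R₀ = Σ l_x mₓ:
  age 12: 0.74000 × 0 = 0.0000
  age 13: 0.60236 × 17 = 10.2401
  age 14: 0.38672 × 20 = 7.7344
  age 15: 0.26065 × 23 = 5.9950
R₀ = 0.0000 + 10.2401 + 7.7344 + 5.9950 = 23.9695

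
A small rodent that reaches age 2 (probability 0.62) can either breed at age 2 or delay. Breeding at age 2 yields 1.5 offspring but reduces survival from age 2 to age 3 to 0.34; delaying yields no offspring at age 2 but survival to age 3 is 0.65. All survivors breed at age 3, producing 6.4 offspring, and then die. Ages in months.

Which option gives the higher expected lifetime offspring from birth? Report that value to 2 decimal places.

2.58

breed at age 2: R₀ = 0.62 × (1.5 + 0.34 × 6.4) = 0.62 × 3.6760 = 2.2791
delay to age 3: R₀ = 0.62 × (0.65 × 6.4) = 0.62 × 4.1600 = 2.5792
Higher: delay to age 3 (2.5792).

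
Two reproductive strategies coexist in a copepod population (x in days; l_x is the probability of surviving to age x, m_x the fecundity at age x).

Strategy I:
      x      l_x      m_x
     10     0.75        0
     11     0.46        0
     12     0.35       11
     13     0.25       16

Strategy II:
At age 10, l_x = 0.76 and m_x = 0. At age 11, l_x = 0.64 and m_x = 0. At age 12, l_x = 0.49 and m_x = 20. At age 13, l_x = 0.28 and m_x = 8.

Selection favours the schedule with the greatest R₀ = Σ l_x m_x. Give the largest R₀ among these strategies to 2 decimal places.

Strategy I: R₀ = 0.75×0 + 0.46×0 + 0.35×11 + 0.25×16 = 7.8500
Strategy II: R₀ = 0.76×0 + 0.64×0 + 0.49×20 + 0.28×8 = 12.0400
Highest R₀: strategy II with 12.0400.

12.04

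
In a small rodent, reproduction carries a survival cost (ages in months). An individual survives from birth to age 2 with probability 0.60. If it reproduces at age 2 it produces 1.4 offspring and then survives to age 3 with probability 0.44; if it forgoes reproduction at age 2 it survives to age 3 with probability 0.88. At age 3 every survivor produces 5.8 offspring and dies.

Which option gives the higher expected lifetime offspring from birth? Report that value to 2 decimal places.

breed at age 2: R₀ = 0.60 × (1.4 + 0.44 × 5.8) = 0.60 × 3.9520 = 2.3712
delay to age 3: R₀ = 0.60 × (0.88 × 5.8) = 0.60 × 5.1040 = 3.0624
Higher: delay to age 3 (3.0624).

3.06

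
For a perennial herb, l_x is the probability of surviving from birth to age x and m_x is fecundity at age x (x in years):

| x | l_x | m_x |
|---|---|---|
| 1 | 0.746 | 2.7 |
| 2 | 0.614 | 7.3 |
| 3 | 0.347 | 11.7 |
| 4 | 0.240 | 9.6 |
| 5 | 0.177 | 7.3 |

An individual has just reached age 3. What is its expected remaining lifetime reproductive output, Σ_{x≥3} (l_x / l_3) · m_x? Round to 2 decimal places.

22.06

l_3 = 0.347. Conditional survival from age 3 to x is l_x / l_3.
  x=3: (0.347/0.347) × 11.7 = 11.7000
  x=4: (0.240/0.347) × 9.6 = 6.6398
  x=5: (0.177/0.347) × 7.3 = 3.7236
Sum = 11.7000 + 6.6398 + 3.7236 = 22.0634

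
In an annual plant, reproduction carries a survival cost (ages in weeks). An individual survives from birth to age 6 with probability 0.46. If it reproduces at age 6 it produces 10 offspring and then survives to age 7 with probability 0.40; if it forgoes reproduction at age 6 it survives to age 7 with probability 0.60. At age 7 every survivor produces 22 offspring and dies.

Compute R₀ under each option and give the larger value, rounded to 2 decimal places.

breed at age 6: R₀ = 0.46 × (10 + 0.40 × 22) = 0.46 × 18.8000 = 8.6480
delay to age 7: R₀ = 0.46 × (0.60 × 22) = 0.46 × 13.2000 = 6.0720
Higher: breed at age 6 (8.6480).

8.65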